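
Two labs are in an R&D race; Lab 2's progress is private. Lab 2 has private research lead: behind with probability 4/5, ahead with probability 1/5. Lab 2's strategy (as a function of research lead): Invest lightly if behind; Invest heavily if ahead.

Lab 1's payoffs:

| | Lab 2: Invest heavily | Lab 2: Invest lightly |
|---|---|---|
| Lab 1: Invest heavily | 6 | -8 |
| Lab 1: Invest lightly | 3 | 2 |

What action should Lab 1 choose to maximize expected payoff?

E[Invest heavily] = 4/5·(-8) + 1/5·(6) = -26/5
E[Invest lightly] = 4/5·(2) + 1/5·(3) = 11/5
Best response: Invest lightly (11/5 is the largest).

Invest lightly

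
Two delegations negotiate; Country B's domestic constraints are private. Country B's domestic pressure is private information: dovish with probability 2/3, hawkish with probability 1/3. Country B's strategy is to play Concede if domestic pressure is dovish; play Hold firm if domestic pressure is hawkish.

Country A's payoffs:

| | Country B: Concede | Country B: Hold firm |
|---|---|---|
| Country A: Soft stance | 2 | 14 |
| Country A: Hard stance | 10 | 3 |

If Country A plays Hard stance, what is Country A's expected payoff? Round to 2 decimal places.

7.67

Take the expectation over Country B's domestic pressure, weighting each type's action by its prior probability.
E[Hard stance] = 2/3·10 + 1/3·3 = 20/3 + 1 = 23/3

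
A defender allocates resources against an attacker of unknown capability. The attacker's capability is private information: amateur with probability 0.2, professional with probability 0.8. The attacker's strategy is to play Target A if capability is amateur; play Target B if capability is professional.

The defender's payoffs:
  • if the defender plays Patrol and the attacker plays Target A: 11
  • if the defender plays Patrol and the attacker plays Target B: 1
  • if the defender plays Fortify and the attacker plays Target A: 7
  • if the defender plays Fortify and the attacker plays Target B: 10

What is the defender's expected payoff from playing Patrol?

E[Patrol] = 0.2·11 + 0.8·1 = 2.2 + 0.8 = 3

3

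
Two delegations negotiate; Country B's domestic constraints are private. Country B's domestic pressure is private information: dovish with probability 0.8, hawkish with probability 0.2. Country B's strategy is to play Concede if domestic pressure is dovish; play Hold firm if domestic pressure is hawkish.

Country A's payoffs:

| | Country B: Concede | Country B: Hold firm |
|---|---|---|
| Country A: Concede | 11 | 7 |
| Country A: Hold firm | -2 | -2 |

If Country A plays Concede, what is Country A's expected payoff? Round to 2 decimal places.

E[Concede] = 0.8·11 + 0.2·7 = 8.8 + 1.4 = 10.2

10.20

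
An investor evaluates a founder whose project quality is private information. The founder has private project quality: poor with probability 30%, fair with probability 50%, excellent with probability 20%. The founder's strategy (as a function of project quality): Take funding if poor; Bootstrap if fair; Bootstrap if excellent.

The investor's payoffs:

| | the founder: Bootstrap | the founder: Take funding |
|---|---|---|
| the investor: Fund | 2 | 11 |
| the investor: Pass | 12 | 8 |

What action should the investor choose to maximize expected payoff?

Compute the investor's expected payoff for each action, taking the expectation over the founder's type.
E[Fund] = 0.3·(11) + 0.5·(2) + 0.2·(2) = 4.7
E[Pass] = 0.3·(8) + 0.5·(12) + 0.2·(12) = 10.8
Best response: Pass (10.8 is the largest).

Pass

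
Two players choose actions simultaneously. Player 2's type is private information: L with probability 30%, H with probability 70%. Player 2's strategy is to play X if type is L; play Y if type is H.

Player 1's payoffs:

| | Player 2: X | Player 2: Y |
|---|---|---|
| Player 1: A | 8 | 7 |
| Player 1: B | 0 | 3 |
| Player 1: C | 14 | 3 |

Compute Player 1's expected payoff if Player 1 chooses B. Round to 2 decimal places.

2.10

E[B] = 0.3·0 + 0.7·3 = 0 + 2.1 = 2.1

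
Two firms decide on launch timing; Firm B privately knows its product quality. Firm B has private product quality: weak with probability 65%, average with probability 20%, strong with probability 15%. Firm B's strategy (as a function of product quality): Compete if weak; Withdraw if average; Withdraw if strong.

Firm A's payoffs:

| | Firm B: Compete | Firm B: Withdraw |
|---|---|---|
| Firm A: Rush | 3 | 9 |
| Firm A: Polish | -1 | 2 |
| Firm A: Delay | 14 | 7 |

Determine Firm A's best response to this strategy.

E[Rush] = 0.65·(3) + 0.2·(9) + 0.15·(9) = 5.1
E[Polish] = 0.65·(-1) + 0.2·(2) + 0.15·(2) = 0.05
E[Delay] = 0.65·(14) + 0.2·(7) + 0.15·(7) = 11.55
Best response: Delay (11.55 is the largest).

Delay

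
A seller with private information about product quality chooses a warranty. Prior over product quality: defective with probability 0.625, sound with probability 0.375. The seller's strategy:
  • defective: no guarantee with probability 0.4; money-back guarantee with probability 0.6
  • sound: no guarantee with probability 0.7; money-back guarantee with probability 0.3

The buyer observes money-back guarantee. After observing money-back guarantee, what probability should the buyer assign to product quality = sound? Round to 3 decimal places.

0.231

Apply Bayes' rule using the sender's strategy as the likelihood.
P(money-back guarantee) = 0.625·0.6 + 0.375·0.3 = 0.4875
P(sound | money-back guarantee) = (0.375·0.3) / 0.4875 = 0.1125 / 0.4875 = 0.230769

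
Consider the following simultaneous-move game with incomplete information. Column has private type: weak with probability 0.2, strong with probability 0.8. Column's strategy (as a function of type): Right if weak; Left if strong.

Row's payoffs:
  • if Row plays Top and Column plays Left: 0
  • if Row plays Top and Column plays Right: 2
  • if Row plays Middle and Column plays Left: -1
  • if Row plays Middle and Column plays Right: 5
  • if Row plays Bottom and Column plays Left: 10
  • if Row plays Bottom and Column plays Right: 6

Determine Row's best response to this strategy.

Bottom

E[Top] = 0.2·(2) + 0.8·(0) = 0.4
E[Middle] = 0.2·(5) + 0.8·(-1) = 0.2
E[Bottom] = 0.2·(6) + 0.8·(10) = 9.2
Best response: Bottom (9.2 is the largest).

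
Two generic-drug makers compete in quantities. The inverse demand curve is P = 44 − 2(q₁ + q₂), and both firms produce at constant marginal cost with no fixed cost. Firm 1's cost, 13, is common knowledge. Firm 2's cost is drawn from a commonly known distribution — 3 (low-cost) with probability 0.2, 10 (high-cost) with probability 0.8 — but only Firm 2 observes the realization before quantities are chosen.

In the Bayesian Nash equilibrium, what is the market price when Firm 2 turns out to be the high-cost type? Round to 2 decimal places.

Type-c best response for Firm 2: q₂(c) = (44 − c)/4 − q₁/2.
Firm 1 maximizes expected profit; its first-order condition is 44 − 4q₁ − 2E[q₂] − 13 = 0.
Substituting E[q₂] and solving: E[c₂] = 8.6, so q₁ = (44 − 2·13 + 8.6)/6 = 4.43333.
q₂(high-cost) = 6.28333, so P = 44 − 2·(4.43333 + 6.28333) = 22.5667.

22.57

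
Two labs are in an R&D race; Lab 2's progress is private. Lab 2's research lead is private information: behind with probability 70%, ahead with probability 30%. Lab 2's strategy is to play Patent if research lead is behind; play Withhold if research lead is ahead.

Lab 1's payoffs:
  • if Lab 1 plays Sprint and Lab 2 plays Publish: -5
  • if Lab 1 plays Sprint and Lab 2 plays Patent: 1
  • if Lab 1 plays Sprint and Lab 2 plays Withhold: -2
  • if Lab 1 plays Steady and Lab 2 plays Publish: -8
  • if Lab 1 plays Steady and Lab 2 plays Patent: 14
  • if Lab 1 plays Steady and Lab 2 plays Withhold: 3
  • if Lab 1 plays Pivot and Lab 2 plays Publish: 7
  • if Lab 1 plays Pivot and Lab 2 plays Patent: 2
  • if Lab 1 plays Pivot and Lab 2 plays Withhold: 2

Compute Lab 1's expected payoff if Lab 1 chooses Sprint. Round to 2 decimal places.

0.10

Take the expectation over Lab 2's research lead, weighting each type's action by its prior probability.
E[Sprint] = 0.7·1 + 0.3·(-2) = 0.7 + (-0.6) = 0.1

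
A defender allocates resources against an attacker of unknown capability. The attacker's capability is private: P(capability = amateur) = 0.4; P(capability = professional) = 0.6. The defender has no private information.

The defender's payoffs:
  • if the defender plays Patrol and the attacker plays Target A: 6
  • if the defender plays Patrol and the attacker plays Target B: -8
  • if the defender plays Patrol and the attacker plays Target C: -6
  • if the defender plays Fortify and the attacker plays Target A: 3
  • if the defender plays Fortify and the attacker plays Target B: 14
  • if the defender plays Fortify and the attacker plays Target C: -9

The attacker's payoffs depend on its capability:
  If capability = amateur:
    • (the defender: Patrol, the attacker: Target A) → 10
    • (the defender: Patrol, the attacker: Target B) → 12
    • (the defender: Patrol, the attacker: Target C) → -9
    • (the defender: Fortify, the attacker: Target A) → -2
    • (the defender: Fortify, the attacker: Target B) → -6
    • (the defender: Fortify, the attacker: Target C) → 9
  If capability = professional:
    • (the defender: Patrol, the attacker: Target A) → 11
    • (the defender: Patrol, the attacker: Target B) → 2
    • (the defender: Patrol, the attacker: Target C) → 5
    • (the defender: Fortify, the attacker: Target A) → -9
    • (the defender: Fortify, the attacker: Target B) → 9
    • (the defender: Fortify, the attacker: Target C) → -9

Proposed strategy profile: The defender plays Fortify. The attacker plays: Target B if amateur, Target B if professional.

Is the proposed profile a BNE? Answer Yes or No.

A profile is a BNE iff every type of every player is best-responding given beliefs about the other side.
The defender plays Fortify: E[Fortify] = 0.4·(14) + 0.6·(14) = 14; E[Patrol] = -8. Best-responding. ✓
The attacker (capability amateur), facing Fortify: Target A gives -2, Target B gives -6, Target C gives 9. Proposed Target B is not best — profitable deviation exists. ✗
The attacker (capability professional), facing Fortify: Target A gives -9, Target B gives 9, Target C gives -9. Proposed Target B is best. ✓

No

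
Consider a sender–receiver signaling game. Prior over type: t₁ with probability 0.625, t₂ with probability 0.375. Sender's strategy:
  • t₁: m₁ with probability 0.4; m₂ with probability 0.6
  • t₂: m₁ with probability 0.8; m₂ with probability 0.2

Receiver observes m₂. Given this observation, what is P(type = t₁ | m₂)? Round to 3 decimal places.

0.833

P(m₂) = 0.625·0.6 + 0.375·0.2 = 0.45
P(t₁ | m₂) = (0.625·0.6) / 0.45 = 0.375 / 0.45 = 0.833333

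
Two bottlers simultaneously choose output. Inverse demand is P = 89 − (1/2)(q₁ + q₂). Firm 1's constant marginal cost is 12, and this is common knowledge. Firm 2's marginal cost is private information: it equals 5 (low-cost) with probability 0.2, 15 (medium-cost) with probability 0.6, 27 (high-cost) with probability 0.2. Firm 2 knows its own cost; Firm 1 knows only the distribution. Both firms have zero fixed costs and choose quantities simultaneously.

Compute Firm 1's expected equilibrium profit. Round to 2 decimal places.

1436.48

Type-c best response for Firm 2: q₂(c) = (89 − c) − q₁/2.
Firm 1 maximizes expected profit; its first-order condition is 89 − q₁ − (1/2)E[q₂] − 12 = 0.
Substituting E[q₂] and solving: E[c₂] = 15.4, so q₁ = (89 − 2·12 + 15.4)/(3/2) = 53.6.
E[P] = 89 − (1/2)·(q₁ + E[q₂]) = 38.8; Firm 1's expected profit = (E[P] − 12)·q₁ = (38.8 − 12)·53.6 = 1436.48.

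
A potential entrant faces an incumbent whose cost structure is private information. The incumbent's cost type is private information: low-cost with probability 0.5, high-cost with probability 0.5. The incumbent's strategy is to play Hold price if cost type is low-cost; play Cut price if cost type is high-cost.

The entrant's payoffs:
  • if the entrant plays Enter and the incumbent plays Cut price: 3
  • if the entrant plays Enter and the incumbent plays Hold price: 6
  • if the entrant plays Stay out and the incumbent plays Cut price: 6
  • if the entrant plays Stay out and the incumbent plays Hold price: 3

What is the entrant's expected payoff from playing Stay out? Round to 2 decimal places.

4.50

Take the expectation over the incumbent's cost type, weighting each type's action by its prior probability.
E[Stay out] = 0.5·3 + 0.5·6 = 1.5 + 3 = 4.5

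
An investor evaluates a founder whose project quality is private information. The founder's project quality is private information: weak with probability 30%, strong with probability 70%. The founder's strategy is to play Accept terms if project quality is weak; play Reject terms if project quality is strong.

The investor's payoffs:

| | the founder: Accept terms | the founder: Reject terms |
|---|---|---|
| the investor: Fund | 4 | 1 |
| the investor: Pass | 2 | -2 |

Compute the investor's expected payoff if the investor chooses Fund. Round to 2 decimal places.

E[Fund] = 0.3·4 + 0.7·1 = 1.2 + 0.7 = 1.9

1.90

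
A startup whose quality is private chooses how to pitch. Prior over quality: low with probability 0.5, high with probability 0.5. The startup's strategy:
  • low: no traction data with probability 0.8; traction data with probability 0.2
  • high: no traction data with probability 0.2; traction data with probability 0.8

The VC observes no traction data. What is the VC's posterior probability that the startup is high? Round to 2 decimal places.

P(no traction data) = 0.5·0.8 + 0.5·0.2 = 0.5
P(high | no traction data) = (0.5·0.2) / 0.5 = 0.1 / 0.5 = 0.2

0.20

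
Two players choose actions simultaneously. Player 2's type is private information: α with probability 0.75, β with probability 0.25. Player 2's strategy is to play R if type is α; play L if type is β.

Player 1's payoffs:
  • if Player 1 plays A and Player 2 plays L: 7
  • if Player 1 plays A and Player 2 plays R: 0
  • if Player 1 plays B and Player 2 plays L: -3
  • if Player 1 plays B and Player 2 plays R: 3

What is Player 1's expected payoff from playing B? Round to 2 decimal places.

Take the expectation over Player 2's type, weighting each type's action by its prior probability.
E[B] = 0.75·3 + 0.25·(-3) = 2.25 + (-0.75) = 1.5

1.50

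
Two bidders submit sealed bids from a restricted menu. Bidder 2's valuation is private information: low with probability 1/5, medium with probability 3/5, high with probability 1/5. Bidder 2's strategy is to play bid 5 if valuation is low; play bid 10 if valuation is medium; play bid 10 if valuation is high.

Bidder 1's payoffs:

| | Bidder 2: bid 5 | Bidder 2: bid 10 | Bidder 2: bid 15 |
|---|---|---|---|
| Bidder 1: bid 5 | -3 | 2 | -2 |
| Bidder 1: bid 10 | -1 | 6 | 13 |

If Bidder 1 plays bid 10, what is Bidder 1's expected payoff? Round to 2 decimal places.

4.60

E[bid 10] = 1/5·(-1) + 3/5·6 + 1/5·6 = (-1/5) + 18/5 + 6/5 = 23/5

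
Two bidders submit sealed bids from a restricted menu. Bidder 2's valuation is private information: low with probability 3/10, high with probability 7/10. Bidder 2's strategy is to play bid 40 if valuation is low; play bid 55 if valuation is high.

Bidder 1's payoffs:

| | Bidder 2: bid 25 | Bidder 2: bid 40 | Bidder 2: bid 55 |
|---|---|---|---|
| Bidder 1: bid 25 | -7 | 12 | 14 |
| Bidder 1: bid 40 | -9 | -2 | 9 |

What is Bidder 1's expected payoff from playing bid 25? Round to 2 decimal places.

13.40

Take the expectation over Bidder 2's valuation, weighting each type's action by its prior probability.
E[bid 25] = 3/10·12 + 7/10·14 = 18/5 + 49/5 = 67/5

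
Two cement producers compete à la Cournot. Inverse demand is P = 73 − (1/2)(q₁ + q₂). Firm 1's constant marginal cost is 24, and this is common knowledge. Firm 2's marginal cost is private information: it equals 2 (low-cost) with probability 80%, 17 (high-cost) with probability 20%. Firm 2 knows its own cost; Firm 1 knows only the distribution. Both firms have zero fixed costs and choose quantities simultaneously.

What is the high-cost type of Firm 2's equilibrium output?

46

Each type of Firm 2 best-responds to q₁; Firm 1 best-responds to the expected q₂ over Firm 2's types.
Firm 2 with cost c maximizes (73 − (1/2)(q₁+q₂) − c)·q₂, giving q₂(c) = (73 − c − (1/2)q₁).
E[c₂] = 0.8·2 + 0.2·17 = 5
Firm 1's FOC against E[q₂] yields q₁ = (73 − 2·24 + E[c₂])/(3/2) = (73 − 48 + 5)/(3/2) = 20.
q₂(high-cost) = (73 − 17 − (1/2)·20) = 46.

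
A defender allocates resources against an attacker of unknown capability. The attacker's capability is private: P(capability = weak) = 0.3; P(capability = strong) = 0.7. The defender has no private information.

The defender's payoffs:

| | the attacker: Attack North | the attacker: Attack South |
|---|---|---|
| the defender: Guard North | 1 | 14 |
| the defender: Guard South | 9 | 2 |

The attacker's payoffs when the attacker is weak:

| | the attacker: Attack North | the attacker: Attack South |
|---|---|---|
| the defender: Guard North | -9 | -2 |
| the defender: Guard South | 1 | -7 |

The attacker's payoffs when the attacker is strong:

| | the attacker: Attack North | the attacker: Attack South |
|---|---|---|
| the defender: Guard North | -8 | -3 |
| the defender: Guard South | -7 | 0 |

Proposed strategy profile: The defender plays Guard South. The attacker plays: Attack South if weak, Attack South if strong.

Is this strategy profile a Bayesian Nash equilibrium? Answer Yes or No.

A profile is a BNE iff every type of every player is best-responding given beliefs about the other side.
The defender plays Guard South: E[Guard South] = 0.3·(2) + 0.7·(2) = 2; E[Guard North] = 14. Not best-responding. ✗
The attacker (capability weak), facing Guard South: Attack North gives 1, Attack South gives -7. Proposed Attack South is not best — profitable deviation exists. ✗
The attacker (capability strong), facing Guard South: Attack North gives -7, Attack South gives 0. Proposed Attack South is best. ✓

No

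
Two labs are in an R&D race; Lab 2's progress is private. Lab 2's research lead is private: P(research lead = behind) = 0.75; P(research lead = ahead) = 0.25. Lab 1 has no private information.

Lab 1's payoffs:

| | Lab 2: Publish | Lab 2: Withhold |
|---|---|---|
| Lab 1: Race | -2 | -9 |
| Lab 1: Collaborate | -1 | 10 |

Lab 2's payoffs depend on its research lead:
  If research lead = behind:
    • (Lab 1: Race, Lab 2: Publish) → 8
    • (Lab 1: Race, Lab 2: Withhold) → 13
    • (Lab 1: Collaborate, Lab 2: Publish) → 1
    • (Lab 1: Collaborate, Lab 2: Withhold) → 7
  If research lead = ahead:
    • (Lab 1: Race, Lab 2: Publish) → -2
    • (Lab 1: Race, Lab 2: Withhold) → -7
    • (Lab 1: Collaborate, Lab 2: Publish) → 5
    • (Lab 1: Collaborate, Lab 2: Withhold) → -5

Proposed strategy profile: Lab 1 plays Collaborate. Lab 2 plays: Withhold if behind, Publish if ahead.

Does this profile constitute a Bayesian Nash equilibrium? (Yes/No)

Yes

Lab 1 plays Collaborate: E[Collaborate] = 0.75·(10) + 0.25·(-1) = 7.25; E[Race] = -7.25. Best-responding. ✓
Lab 2 (research lead behind), facing Collaborate: Publish gives 1, Withhold gives 7. Proposed Withhold is best. ✓
Lab 2 (research lead ahead), facing Collaborate: Publish gives 5, Withhold gives -5. Proposed Publish is best. ✓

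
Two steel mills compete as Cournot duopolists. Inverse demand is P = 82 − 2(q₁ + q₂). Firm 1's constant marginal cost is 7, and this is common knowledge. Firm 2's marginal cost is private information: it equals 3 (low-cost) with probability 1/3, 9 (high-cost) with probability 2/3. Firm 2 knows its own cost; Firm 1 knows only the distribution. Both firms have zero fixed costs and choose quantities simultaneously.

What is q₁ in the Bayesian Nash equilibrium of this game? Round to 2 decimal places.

12.50

Firm 2 with cost c maximizes (82 − 2(q₁+q₂) − c)·q₂, giving q₂(c) = (82 − c − 2q₁)/4.
E[c₂] = 1/3·3 + 2/3·9 = 7
Firm 1's FOC against E[q₂] yields q₁ = (82 − 2·7 + E[c₂])/6 = (82 − 14 + 7)/6 = 12.5.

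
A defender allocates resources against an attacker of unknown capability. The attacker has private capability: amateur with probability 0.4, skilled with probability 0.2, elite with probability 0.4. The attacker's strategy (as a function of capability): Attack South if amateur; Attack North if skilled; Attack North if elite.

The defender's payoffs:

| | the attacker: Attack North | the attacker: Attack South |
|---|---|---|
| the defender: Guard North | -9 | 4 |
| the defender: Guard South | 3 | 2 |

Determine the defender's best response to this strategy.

Guard South

E[Guard North] = 0.4·(4) + 0.2·(-9) + 0.4·(-9) = -3.8
E[Guard South] = 0.4·(2) + 0.2·(3) + 0.4·(3) = 2.6
Best response: Guard South (2.6 is the largest).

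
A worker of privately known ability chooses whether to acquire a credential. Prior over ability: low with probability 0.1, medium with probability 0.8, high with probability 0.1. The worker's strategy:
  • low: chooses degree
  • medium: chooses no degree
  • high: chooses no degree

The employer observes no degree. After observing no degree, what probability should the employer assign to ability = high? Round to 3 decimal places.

Apply Bayes' rule using the sender's strategy as the likelihood.
P(no degree) = 0.1·0 + 0.8·1 + 0.1·1 = 0.9
P(high | no degree) = (0.1·1) / 0.9 = 0.1 / 0.9 = 0.111111

0.111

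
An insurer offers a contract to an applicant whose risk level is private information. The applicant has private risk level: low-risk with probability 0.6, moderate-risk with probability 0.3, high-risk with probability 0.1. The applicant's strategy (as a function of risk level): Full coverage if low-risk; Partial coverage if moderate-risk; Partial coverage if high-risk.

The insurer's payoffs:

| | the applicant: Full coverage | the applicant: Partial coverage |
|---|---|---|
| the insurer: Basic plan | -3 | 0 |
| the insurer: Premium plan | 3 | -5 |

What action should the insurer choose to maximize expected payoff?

E[Basic plan] = 0.6·(-3) + 0.3·(0) + 0.1·(0) = -1.8
E[Premium plan] = 0.6·(3) + 0.3·(-5) + 0.1·(-5) = -0.2
Best response: Premium plan (-0.2 is the largest).

Premium plan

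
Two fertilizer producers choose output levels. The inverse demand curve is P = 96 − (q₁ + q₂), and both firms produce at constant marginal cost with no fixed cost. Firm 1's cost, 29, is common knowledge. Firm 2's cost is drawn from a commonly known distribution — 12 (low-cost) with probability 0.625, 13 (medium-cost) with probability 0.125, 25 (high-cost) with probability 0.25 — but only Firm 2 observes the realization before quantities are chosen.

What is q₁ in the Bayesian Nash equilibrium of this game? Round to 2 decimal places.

17.79

Type-c best response for Firm 2: q₂(c) = (96 − c)/2 − q₁/2.
Firm 1 maximizes expected profit; its first-order condition is 96 − 2q₁ − E[q₂] − 29 = 0.
Substituting E[q₂] and solving: E[c₂] = 15.375, so q₁ = (96 − 2·29 + 15.375)/3 = 17.7917.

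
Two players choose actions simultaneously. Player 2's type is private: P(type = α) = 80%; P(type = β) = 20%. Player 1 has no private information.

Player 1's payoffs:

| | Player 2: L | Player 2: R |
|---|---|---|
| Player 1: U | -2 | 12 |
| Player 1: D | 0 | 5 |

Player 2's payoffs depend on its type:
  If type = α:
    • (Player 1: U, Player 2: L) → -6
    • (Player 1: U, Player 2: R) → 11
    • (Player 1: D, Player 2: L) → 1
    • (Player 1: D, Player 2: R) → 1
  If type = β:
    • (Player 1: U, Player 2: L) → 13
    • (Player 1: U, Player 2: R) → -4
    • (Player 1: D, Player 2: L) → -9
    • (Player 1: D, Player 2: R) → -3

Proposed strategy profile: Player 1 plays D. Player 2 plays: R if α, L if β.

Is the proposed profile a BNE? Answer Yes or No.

Player 1 plays D: E[D] = 0.8·(5) + 0.2·(0) = 4; E[U] = 9.2. Not best-responding. ✗
Player 2 (type α), facing D: L gives 1, R gives 1. Proposed R is best. ✓
Player 2 (type β), facing D: L gives -9, R gives -3. Proposed L is not best — profitable deviation exists. ✗

No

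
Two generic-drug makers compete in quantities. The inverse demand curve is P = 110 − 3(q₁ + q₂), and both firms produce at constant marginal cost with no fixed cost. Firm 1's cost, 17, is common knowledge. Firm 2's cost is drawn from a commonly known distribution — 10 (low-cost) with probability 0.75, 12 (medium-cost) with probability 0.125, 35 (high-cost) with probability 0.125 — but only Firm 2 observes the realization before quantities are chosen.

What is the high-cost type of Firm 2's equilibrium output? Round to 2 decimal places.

Firm 2 with cost c maximizes (110 − 3(q₁+q₂) − c)·q₂, giving q₂(c) = (110 − c − 3q₁)/6.
E[c₂] = 0.75·10 + 0.125·12 + 0.125·35 = 13.375
Firm 1's FOC against E[q₂] yields q₁ = (110 − 2·17 + E[c₂])/9 = (110 − 34 + 13.375)/9 = 9.93056.
q₂(high-cost) = (110 − 35 − 3·9.93056)/6 = 7.53472.

7.53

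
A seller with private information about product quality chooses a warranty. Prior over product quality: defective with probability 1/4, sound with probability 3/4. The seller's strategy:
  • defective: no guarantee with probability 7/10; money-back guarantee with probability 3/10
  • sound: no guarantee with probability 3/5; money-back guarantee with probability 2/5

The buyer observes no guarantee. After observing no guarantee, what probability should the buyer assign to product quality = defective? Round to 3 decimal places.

P(no guarantee) = (1/4)·(7/10) + (3/4)·(3/5) = 5/8
P(defective | no guarantee) = ((1/4)·(7/10)) / (5/8) = (7/40) / (5/8) = 7/25

0.280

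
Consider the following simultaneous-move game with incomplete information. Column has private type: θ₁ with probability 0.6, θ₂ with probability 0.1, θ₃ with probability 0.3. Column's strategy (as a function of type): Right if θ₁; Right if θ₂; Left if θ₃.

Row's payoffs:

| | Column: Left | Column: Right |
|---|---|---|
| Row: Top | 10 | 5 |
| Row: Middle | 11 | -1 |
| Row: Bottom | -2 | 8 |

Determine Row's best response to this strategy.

Top

E[Top] = 0.6·(5) + 0.1·(5) + 0.3·(10) = 6.5
E[Middle] = 0.6·(-1) + 0.1·(-1) + 0.3·(11) = 2.6
E[Bottom] = 0.6·(8) + 0.1·(8) + 0.3·(-2) = 5
Best response: Top (6.5 is the largest).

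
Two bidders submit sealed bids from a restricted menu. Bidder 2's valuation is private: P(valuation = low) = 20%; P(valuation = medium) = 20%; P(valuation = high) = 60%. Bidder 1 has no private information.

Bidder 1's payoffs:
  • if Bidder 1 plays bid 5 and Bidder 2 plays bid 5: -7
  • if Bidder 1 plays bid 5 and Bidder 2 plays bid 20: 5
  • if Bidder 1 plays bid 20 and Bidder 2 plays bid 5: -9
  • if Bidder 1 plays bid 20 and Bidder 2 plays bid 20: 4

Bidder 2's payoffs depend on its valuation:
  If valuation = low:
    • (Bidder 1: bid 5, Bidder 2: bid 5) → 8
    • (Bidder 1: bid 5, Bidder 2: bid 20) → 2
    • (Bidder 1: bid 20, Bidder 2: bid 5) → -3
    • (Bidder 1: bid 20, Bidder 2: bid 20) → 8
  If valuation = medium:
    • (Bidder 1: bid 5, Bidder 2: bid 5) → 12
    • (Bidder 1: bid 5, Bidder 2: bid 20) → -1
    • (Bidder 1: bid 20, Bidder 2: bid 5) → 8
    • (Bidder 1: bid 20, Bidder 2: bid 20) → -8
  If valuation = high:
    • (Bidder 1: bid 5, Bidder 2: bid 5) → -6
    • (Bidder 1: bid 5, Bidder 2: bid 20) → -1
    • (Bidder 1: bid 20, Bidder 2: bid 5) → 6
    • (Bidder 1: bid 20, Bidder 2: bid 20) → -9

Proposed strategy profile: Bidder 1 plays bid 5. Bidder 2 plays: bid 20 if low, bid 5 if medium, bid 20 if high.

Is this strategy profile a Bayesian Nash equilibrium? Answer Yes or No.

Bidder 1 plays bid 5: E[bid 5] = 0.2·(5) + 0.2·(-7) + 0.6·(5) = 2.6; E[bid 20] = 1.4. Best-responding. ✓
Bidder 2 (valuation low), facing bid 5: bid 5 gives 8, bid 20 gives 2. Proposed bid 20 is not best — profitable deviation exists. ✗
Bidder 2 (valuation medium), facing bid 5: bid 5 gives 12, bid 20 gives -1. Proposed bid 5 is best. ✓
Bidder 2 (valuation high), facing bid 5: bid 5 gives -6, bid 20 gives -1. Proposed bid 20 is best. ✓

No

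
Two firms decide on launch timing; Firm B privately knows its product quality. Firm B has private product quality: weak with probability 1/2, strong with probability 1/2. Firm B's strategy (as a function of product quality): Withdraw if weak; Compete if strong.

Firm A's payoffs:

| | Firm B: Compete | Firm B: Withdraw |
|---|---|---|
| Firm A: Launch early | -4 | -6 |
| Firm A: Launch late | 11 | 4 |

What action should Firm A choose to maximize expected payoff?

E[Launch early] = 1/2·(-6) + 1/2·(-4) = -5
E[Launch late] = 1/2·(4) + 1/2·(11) = 15/2
Best response: Launch late (15/2 is the largest).

Launch late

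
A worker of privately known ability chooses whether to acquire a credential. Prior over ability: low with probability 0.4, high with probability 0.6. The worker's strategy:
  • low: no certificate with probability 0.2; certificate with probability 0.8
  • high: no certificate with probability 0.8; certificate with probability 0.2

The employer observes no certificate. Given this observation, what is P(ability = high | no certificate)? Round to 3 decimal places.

0.857

P(no certificate) = 0.4·0.2 + 0.6·0.8 = 0.56
P(high | no certificate) = (0.6·0.8) / 0.56 = 0.48 / 0.56 = 0.857143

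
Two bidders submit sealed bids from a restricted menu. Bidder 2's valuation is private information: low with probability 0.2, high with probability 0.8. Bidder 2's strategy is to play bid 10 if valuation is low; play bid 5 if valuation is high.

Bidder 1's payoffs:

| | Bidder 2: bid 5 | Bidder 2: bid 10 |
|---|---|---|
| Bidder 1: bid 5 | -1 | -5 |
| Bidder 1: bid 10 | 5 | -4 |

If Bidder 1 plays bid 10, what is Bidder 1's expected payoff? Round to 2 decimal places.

E[bid 10] = 0.2·(-4) + 0.8·5 = (-0.8) + 4 = 3.2

3.20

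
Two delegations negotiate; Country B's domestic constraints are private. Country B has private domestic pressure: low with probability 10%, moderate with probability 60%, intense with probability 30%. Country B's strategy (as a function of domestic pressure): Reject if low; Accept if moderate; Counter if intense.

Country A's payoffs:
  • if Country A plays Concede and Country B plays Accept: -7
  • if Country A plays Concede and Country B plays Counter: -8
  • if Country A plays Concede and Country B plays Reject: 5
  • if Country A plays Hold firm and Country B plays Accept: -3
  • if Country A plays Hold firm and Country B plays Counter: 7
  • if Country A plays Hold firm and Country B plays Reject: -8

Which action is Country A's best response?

E[Concede] = 0.1·(5) + 0.6·(-7) + 0.3·(-8) = -6.1
E[Hold firm] = 0.1·(-8) + 0.6·(-3) + 0.3·(7) = -0.5
Best response: Hold firm (-0.5 is the largest).

Hold firm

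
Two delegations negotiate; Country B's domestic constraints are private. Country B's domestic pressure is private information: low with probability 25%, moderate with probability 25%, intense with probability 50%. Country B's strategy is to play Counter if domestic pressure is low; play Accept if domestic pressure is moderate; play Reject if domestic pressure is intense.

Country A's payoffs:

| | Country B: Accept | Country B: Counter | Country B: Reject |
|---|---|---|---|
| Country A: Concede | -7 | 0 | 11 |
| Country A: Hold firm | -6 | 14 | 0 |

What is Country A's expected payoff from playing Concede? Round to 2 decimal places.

3.75

E[Concede] = 0.25·0 + 0.25·(-7) + 0.5·11 = 0 + (-1.75) + 5.5 = 3.75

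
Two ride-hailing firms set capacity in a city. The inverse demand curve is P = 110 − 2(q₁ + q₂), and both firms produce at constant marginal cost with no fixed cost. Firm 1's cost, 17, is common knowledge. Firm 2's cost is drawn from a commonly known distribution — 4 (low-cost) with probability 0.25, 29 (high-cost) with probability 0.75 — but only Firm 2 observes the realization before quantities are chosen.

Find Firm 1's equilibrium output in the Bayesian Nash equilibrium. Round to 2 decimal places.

Type-c best response for Firm 2: q₂(c) = (110 − c)/4 − q₁/2.
Firm 1 maximizes expected profit; its first-order condition is 110 − 4q₁ − 2E[q₂] − 17 = 0.
Substituting E[q₂] and solving: E[c₂] = 22.75, so q₁ = (110 − 2·17 + 22.75)/6 = 16.4583.

16.46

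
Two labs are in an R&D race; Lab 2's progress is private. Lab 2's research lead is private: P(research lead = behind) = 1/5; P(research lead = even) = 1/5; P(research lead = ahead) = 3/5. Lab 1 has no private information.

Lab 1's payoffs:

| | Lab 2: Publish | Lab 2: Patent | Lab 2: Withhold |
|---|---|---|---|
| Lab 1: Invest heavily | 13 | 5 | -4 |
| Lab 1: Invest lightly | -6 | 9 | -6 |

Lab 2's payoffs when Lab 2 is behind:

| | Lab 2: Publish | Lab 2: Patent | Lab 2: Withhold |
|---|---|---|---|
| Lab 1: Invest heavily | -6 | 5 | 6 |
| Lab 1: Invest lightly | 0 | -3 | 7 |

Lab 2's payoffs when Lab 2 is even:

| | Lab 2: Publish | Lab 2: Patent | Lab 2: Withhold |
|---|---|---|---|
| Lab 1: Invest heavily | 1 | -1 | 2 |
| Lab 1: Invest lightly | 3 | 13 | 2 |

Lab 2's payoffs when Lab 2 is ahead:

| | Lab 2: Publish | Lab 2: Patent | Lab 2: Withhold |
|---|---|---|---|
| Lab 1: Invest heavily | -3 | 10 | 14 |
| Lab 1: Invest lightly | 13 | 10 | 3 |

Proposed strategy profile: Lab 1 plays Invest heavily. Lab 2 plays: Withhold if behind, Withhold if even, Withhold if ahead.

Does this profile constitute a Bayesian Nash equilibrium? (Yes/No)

Lab 1 plays Invest heavily: E[Invest heavily] = 1/5·(-4) + 1/5·(-4) + 3/5·(-4) = -4; E[Invest lightly] = -6. Best-responding. ✓
Lab 2 (research lead behind), facing Invest heavily: Publish gives -6, Patent gives 5, Withhold gives 6. Proposed Withhold is best. ✓
Lab 2 (research lead even), facing Invest heavily: Publish gives 1, Patent gives -1, Withhold gives 2. Proposed Withhold is best. ✓
Lab 2 (research lead ahead), facing Invest heavily: Publish gives -3, Patent gives 10, Withhold gives 14. Proposed Withhold is best. ✓

Yes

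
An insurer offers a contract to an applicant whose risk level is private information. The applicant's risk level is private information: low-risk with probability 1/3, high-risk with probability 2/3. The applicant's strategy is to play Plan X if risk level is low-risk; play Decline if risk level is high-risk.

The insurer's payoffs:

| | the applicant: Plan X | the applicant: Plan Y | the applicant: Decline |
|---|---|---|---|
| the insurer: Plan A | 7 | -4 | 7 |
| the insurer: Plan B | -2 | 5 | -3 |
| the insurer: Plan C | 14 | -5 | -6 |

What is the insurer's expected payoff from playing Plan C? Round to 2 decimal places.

0.67

E[Plan C] = 1/3·14 + 2/3·(-6) = 14/3 + (-4) = 2/3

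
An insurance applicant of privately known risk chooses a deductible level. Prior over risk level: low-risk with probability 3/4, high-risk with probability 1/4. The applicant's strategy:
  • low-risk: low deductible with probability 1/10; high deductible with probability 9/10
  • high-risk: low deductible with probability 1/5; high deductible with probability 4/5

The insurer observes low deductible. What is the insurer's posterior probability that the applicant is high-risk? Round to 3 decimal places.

P(low deductible) = (3/4)·(1/10) + (1/4)·(1/5) = 1/8
P(high-risk | low deductible) = ((1/4)·(1/5)) / (1/8) = (1/20) / (1/8) = 2/5

0.400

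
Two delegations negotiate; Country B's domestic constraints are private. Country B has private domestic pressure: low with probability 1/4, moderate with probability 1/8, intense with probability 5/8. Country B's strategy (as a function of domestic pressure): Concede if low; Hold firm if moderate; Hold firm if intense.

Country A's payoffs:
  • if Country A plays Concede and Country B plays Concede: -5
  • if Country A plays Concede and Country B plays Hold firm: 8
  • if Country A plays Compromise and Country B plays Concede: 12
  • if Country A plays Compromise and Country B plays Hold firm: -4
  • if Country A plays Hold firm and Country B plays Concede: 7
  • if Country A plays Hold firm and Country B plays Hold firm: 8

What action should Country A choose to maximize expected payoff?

Compute Country A's expected payoff for each action, taking the expectation over Country B's type.
E[Concede] = 1/4·(-5) + 1/8·(8) + 5/8·(8) = 19/4
E[Compromise] = 1/4·(12) + 1/8·(-4) + 5/8·(-4) = 0
E[Hold firm] = 1/4·(7) + 1/8·(8) + 5/8·(8) = 31/4
Best response: Hold firm (31/4 is the largest).

Hold firm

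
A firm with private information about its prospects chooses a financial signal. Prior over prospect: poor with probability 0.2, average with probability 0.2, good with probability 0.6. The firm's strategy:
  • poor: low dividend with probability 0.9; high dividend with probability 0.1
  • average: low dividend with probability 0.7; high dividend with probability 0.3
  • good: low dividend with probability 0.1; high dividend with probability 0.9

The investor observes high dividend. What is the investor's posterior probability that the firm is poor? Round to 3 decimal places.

P(high dividend) = 0.2·0.1 + 0.2·0.3 + 0.6·0.9 = 0.62
P(poor | high dividend) = (0.2·0.1) / 0.62 = 0.02 / 0.62 = 0.0322581

0.032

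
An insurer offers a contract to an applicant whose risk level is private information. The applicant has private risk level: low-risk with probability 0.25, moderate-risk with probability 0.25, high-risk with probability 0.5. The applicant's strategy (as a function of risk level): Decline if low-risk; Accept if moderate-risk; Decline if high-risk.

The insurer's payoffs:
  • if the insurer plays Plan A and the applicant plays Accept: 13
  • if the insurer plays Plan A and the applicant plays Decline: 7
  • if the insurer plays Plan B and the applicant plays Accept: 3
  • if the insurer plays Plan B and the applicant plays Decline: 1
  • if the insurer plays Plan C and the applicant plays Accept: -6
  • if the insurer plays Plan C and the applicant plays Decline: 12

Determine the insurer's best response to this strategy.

Compute the insurer's expected payoff for each action, taking the expectation over the applicant's type.
E[Plan A] = 0.25·(7) + 0.25·(13) + 0.5·(7) = 8.5
E[Plan B] = 0.25·(1) + 0.25·(3) + 0.5·(1) = 1.5
E[Plan C] = 0.25·(12) + 0.25·(-6) + 0.5·(12) = 7.5
Best response: Plan A (8.5 is the largest).

Plan A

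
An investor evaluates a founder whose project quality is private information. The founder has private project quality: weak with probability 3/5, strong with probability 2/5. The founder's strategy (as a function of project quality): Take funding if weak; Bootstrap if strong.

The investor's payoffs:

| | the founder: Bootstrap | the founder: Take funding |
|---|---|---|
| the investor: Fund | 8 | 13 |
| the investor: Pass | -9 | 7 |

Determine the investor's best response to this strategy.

Compute the investor's expected payoff for each action, taking the expectation over the founder's type.
E[Fund] = 3/5·(13) + 2/5·(8) = 11
E[Pass] = 3/5·(7) + 2/5·(-9) = 3/5
Best response: Fund (11 is the largest).

Fund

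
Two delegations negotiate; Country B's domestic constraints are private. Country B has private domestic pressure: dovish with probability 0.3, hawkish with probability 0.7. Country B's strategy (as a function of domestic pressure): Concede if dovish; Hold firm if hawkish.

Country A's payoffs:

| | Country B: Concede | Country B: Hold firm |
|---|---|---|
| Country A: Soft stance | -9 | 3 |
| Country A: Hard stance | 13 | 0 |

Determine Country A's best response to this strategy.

Hard stance

E[Soft stance] = 0.3·(-9) + 0.7·(3) = -0.6
E[Hard stance] = 0.3·(13) + 0.7·(0) = 3.9
Best response: Hard stance (3.9 is the largest).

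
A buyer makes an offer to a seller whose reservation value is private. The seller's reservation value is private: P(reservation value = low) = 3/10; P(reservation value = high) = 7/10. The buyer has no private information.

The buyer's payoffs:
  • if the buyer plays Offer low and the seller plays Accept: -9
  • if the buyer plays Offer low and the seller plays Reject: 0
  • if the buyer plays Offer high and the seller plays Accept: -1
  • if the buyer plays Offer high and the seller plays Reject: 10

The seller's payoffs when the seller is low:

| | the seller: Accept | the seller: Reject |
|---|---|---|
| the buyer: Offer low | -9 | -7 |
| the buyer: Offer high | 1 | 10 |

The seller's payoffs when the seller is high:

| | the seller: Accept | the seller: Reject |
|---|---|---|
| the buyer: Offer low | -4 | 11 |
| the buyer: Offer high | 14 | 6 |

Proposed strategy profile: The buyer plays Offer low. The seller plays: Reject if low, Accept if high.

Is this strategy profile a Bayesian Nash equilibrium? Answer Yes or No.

The buyer plays Offer low: E[Offer low] = 3/10·(0) + 7/10·(-9) = -63/10; E[Offer high] = 23/10. Not best-responding. ✗
The seller (reservation value low), facing Offer low: Accept gives -9, Reject gives -7. Proposed Reject is best. ✓
The seller (reservation value high), facing Offer low: Accept gives -4, Reject gives 11. Proposed Accept is not best — profitable deviation exists. ✗

No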